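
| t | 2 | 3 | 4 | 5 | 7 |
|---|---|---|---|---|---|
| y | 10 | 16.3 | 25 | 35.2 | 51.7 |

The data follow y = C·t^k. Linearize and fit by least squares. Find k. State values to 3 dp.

Taking logs, ln y = k·ln t + ln C, so regress ln y on ln t.
XᵀX = [[9.9861, 6.7334]; [6.7334, 5]], rhs = [22.5335, 15.8191]ᵀ  (here Σln t = 6.7334, Σ(ln t)² = 9.9861, Σln y = 15.8191, Σln t·ln y = 22.5335).
Slope k = (n·Σln t·ln y − Σln t·Σln y)/(n·Σ(ln t)² − (Σln t)²) = (5·22.5335 − 6.7334·15.8191)/4.5917 = 1.33963; ln C = (Σln y − k·Σln t)/n = 1.35977.

k = 1.340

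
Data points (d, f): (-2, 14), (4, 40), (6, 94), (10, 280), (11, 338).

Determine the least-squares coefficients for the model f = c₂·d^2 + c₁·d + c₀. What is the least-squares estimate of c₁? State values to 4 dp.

The normal equations are: 26209·c₂ + 2603·c₁ + 277·c₀ = 72978;  2603·c₂ + 277·c₁ + 29·c₀ = 7214;  277·c₂ + 29·c₁ + 5·c₀ = 766.
Solving the 3×3 system (Gaussian elimination) gives c₂ = 702128/236379, c₁ = -409438/236379, c₀ = -103296/78793.

c₁ = -1.7321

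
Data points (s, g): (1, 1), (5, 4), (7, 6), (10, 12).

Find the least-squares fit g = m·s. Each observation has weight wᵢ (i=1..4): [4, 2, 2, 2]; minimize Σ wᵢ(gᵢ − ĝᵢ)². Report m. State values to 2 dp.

The normal equations are: 352·m = 368.
(Σwᵢ·s·s = 352, Σwᵢ·s·g = 368.)
m = 368/352 = 1.04545.

m = 1.05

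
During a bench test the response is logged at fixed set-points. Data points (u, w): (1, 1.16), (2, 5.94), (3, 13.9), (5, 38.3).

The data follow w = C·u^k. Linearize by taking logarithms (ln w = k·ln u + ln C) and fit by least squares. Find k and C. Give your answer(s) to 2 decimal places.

Taking logs, ln w = k·ln u + ln C, so regress ln w on ln u.
XᵀX = [[4.2777, 3.4012]; [3.4012, 4]], rhs = [9.9935, 8.2075]ᵀ  (here Σln u = 3.4012, Σ(ln u)² = 4.2777, Σln w = 8.2075, Σln u·ln w = 9.9935).
Δ = 4.2777·4 − (3.4012)² = 5.5426; k = (9.9935·4 − 3.4012·8.2075)/5.5426 = 2.17567, ln C = (4.2777·8.2075 − 3.4012·9.9935)/5.5426 = 0.20190, so C = exp(0.20190) = 1.22372.

k = 2.18, C = 1.22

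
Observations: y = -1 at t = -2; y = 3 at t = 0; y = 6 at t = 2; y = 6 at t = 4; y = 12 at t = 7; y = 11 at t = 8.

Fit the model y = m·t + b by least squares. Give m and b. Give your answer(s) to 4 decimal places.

Entries of XᵀX: Σt·t = 137, Σt = 19, Σ1 = 6.
Right-hand side: Σt·y = 210, Σy = 37.
Normal equations: [[137, 19]; [19, 6]]·[m, b]ᵀ = [210, 37]ᵀ.
Δ = 137·6 − 19² = 461.
m = (210·6 − 19·37)/461 = 557/461; b = (137·37 − 19·210)/461 = 1079/461.

m = 1.2082, b = 2.3406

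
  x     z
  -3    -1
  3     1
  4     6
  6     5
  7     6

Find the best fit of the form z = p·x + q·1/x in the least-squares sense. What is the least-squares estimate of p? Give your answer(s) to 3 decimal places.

p = 1.004

The normal system AᵀA·[p, q]ᵀ = Aᵀz is [[119, 5]; [5, 261/784]]·[p, q]ᵀ = [102, 27/7]ᵀ.
Eliminating q: (261/784)·(row 1) − 5·(row 2) gives (1637/112)·p = (261/784)·102 − 5·(27/7) = 5751/392, so p = 11502/11459.
Then q = ((27/7) − 5·(11502/11459))/(261/784) = -5712/1637.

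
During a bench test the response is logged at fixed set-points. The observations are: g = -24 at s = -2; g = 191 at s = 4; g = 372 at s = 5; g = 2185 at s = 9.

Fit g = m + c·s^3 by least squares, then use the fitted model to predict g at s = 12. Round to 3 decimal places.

ĝ = 5180.181

Sums needed: Σ1 = 4, Σs^3 = 910, Σs^3·s^3 = 551226.
Moment sums: Σg = 2724, Σs^3·g = 1651781.
Normal equations: [[4, 910]; [910, 551226]]·[m, c]ᵀ = [2724, 1651781]ᵀ.
Eliminating c: 551226·(row 1) − 910·(row 2) gives 1376804·m = 551226·2724 − 910·1651781 = -1581086, so m = -60811/52954.
Then c = (1651781 − 910·(-60811/52954))/551226 = 1032071/344201.
At s = 12: ĝ = (-60811/52954)·(1) + (1032071/344201)·(1728) = 3566046833/688402.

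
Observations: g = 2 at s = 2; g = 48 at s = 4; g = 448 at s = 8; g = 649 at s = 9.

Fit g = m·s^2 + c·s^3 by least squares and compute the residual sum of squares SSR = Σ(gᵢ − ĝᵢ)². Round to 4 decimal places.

From the data, Σs^2·s^2 = 10929, Σs^2·s^3 = 92873, Σs^3·s^3 = 797745.
Moment sums: Σs^2·g = 82017, Σs^3·g = 705585.
det = 10929·797745 − 92873² = 93160976.
m = (82017·797745 − 92873·705585)/93160976 = -12643005/11645122; c = (10929·705585 − 92873·82017)/93160976 = 11771703/11645122.
Residuals: -10155680/5822561, 3932472/5822561, -472480/5822561, 98048/5822561; SSR = 20409408/5822561.

SSR = 3.5052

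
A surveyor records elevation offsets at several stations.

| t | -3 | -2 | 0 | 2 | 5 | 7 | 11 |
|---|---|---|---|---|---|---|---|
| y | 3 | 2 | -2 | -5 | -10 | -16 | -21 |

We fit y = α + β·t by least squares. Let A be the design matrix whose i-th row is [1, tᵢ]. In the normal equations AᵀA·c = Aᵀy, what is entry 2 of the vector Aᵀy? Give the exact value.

Entry 2 ↔ basis t, so (Aᵀy)_{2} = Σᵢ (t)·yᵢ = (-3)·(3) + (-2)·(2) + (0)·(-2) + (2)·(-5) + (5)·(-10) + (7)·(-16) + (11)·(-21) = -416.

-416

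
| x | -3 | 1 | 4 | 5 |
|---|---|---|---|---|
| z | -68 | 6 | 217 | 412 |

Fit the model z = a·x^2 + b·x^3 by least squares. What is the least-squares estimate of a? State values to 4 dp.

From the data, Σx^2·x^2 = 963, Σx^2·x^3 = 3907, Σx^3·x^3 = 20451.
For Mᵀz: Σx^2·z = 13166, Σx^3·z = 67230.
Normal equations: [[963, 3907]; [3907, 20451]]·[a, b]ᵀ = [13166, 67230]ᵀ.
Δ = 963·20451 − 3907² = 4429664.
a = (13166·20451 − 3907·67230)/4429664 = 411891/276854; b = (963·67230 − 3907·13166)/4429664 = 831433/276854.

a = 1.4878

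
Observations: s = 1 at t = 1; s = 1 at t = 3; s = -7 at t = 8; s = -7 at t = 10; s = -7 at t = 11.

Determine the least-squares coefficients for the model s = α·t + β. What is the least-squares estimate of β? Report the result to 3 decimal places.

β = 2.492

The normal system MᵀM·[α, β]ᵀ = Mᵀs is [[295, 33]; [33, 5]]·[α, β]ᵀ = [-199, -19]ᵀ.
Eliminating β: 5·(row 1) − 33·(row 2) gives 386·α = 5·(-199) − 33·(-19) = -368, so α = -184/193.
Then β = ((-19) − 33·(-184/193))/5 = 481/193.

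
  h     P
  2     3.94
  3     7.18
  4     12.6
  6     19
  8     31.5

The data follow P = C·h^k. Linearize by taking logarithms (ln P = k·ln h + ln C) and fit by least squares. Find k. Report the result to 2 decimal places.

Linearized form: ln P = k·ln h + ln C. From the 5 transformed points,
Σln h = 7.0493, Σ(ln h)² = 11.1437, Σln P = 12.2706, Σln h·ln P = 19.0783.
Normal system: [[11.1437, 7.0493]; [7.0493, 5]]·[k, ln C]ᵀ = [19.0783, 12.2706]ᵀ.
Δ = 11.1437·5 − (7.0493)² = 6.0265; k = (19.0783·5 − 7.0493·12.2706)/6.0265 = 1.47568, ln C = (11.1437·12.2706 − 7.0493·19.0783)/6.0265 = 0.37364.

k = 1.48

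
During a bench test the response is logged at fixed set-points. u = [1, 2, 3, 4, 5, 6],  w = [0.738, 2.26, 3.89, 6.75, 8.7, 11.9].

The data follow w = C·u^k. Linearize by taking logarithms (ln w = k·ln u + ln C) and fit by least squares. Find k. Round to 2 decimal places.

With ln wᵢ as the transformed response and ln uᵢ as the regressor:
XᵀX = [[9.4099, 6.5793]; [6.5793, 6]], rhs = [12.6238, 8.4194]ᵀ  (here Σln u = 6.5793, Σ(ln u)² = 9.4099, Σln w = 8.4194, Σln u·ln w = 12.6238).
Δ = 9.4099·6 − (6.5793)² = 13.1729; k = (12.6238·6 − 6.5793·8.4194)/13.1729 = 1.54482, ln C = (9.4099·8.4194 − 6.5793·12.6238)/13.1729 = -0.29073.

k = 1.54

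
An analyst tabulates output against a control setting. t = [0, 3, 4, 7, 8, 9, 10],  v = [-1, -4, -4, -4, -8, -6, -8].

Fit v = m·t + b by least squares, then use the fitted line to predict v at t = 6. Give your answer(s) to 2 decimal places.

v̂ = -5.09

Forming XᵀX = [[319, 41]; [41, 7]] and Xᵀv = [-254, -35]ᵀ gives XᵀX·[m, b]ᵀ = Xᵀv.
det = 319·7 − 41² = 552.
m = ((-254)·7 − 41·(-35))/552 = -343/552; b = (319·(-35) − 41·(-254))/552 = -751/552.
At t = 6: v̂ = (-343/552)·(6) + (-751/552)·(1) = -2809/552.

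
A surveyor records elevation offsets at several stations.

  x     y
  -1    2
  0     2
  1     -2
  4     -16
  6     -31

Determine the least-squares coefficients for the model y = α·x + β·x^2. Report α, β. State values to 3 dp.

α = -1.914, β = -0.538

With design matrix M, MᵀM = [[54, 280]; [280, 1554]] and Mᵀy = [-254, -1372]ᵀ.
Eliminating β: 1554·(row 1) − 280·(row 2) gives 5516·α = 1554·(-254) − 280·(-1372) = -10556, so α = -377/197.
Then β = ((-1372) − 280·(-377/197))/1554 = -106/197.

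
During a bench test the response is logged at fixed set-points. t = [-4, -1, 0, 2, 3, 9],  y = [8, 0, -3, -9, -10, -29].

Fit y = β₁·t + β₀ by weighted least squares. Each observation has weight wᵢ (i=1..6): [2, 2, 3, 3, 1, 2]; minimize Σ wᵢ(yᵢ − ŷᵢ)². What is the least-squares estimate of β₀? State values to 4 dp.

β₀ = -3.0434

Compute the Gram sums: Σwᵢ·t·t = 217, Σwᵢ·t = 17, Σwᵢ·1 = 13.
For XᵀWy: Σwᵢ·t·y = -670, Σwᵢ·y = -88.
So XᵀWX·[β₁, β₀]ᵀ = XᵀWy: [[217, 17]; [17, 13]]·[β₁, β₀]ᵀ = [-670, -88]ᵀ.
Determinant 217·13 − 17² = 2532.
β₁ = ((-670)·13 − 17·(-88))/2532 = -3607/1266; β₀ = (217·(-88) − 17·(-670))/2532 = -3853/1266.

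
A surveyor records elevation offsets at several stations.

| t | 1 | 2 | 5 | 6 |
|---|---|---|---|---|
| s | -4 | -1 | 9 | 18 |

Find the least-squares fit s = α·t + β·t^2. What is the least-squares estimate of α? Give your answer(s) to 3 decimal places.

α = -3.303

Forming AᵀA = [[66, 350]; [350, 1938]] and Aᵀs = [147, 865]ᵀ gives AᵀA·[α, β]ᵀ = Aᵀs.
det = 66·1938 − 350² = 5408.
α = (147·1938 − 350·865)/5408 = -2233/676; β = (66·865 − 350·147)/5408 = 705/676.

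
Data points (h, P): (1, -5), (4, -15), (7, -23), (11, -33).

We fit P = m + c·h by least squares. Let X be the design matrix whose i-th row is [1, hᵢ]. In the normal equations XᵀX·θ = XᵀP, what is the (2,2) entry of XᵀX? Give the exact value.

Row 2 ↔ basis h, column 2 ↔ basis h, so (XᵀX)_{2,2} = Σᵢ (h)·(h) = (1)·(1) + (4)·(4) + (7)·(7) + (11)·(11) = 187.

187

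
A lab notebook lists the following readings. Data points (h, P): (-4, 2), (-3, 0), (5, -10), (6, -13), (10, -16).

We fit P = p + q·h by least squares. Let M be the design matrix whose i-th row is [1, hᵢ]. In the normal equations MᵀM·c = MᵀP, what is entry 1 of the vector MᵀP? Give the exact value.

-37

Entry 1 ↔ basis 1, so (MᵀP)_{1} = Σᵢ Pᵢ = (1)·(2) + (1)·(0) + (1)·(-10) + (1)·(-13) + (1)·(-16) = -37.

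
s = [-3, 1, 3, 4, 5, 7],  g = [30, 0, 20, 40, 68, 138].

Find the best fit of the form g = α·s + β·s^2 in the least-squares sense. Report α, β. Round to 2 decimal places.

Entries of AᵀA: Σs·s = 109, Σs·s^2 = 533, Σs^2·s^2 = 3445.
And Σs·g = 1436, Σs^2·g = 9552.
Determinant 109·3445 − 533² = 91416.
α = (1436·3445 − 533·9552)/91416 = -2773/1758; β = (109·9552 − 533·1436)/91416 = 68945/22854.

α = -1.58, β = 3.02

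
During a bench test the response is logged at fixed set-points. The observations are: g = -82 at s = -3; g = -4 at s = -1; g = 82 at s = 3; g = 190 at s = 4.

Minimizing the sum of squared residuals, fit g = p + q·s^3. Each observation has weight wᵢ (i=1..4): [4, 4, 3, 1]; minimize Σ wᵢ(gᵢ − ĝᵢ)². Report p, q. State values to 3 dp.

Forming AᵀWA = [[12, 33]; [33, 9203]] and AᵀWg = [92, 27674]ᵀ gives AᵀWA·[p, q]ᵀ = AᵀWg.
Determinant 12·9203 − 33² = 109347.
p = (92·9203 − 33·27674)/109347 = -66566/109347; q = (12·27674 − 33·92)/109347 = 109684/36449.

p = -0.609, q = 3.009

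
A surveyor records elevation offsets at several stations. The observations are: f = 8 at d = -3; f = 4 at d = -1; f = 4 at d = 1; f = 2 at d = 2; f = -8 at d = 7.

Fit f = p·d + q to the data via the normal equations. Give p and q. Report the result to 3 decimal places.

Normal-equation sums: Σd·d = 64, Σd = 6, Σ1 = 5.
Right-hand side: Σd·f = -76, Σf = 10.
So MᵀM·[p, q]ᵀ = Mᵀf: [[64, 6]; [6, 5]]·[p, q]ᵀ = [-76, 10]ᵀ.
Δ = 64·5 − 6² = 284.
p = ((-76)·5 − 6·10)/284 = -110/71; q = (64·10 − 6·(-76))/284 = 274/71.

p = -1.549, q = 3.859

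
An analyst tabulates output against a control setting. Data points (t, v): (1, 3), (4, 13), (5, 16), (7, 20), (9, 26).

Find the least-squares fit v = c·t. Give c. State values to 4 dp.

c = 2.9593

Sums needed: Σt·t = 172.
Moment sums: Σt·v = 509.
Hence c = 509 / 172 ≈ 2.9593.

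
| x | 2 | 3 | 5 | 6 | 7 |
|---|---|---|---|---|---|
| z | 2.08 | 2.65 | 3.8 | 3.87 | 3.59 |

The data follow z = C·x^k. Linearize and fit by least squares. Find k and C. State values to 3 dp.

k = 0.498, C = 1.528

Taking logs, ln z = k·ln x + ln C, so regress ln z on ln x.
Σln x = 7.1389, Σ(ln x)² = 11.2747, Σln z = 5.6733, Σln x·ln z = 8.6388.
Equations: 11.2747·k + 7.1389·ln C = 8.6388;  7.1389·k + 5·ln C = 5.6733.
Δ = 11.2747·5 − (7.1389)² = 5.4099; k = (8.6388·5 − 7.1389·5.6733)/5.4099 = 0.49774, ln C = (11.2747·5.6733 − 7.1389·8.6388)/5.4099 = 0.42401, so C = exp(0.42401) = 1.52807.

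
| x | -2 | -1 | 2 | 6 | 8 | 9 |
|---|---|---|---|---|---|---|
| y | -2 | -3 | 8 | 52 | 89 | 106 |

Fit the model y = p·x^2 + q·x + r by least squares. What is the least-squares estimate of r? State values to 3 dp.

r = -1.183

With design matrix A, AᵀA = [[11986, 1456, 190]; [1456, 190, 22]; [190, 22, 6]] and Aᵀy = [16175, 2001, 250]ᵀ.
Inverting the 3×3 Gram matrix, [p, q, r]ᵀ = [119311/114090, 302879/114090, -22498/19015]ᵀ.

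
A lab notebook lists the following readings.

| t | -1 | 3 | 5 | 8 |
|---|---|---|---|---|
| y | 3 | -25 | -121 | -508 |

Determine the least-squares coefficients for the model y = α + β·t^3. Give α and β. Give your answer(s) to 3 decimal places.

Entries of XᵀX: Σ1 = 4, Σt^3 = 663, Σt^3·t^3 = 278499.
Right-hand side: Σy = -651, Σt^3·y = -275899.
Normal equations: [[4, 663]; [663, 278499]]·[α, β]ᵀ = [-651, -275899]ᵀ.
Δ = 4·278499 − 663² = 674427.
α = ((-651)·278499 − 663·(-275899))/674427 = 41492/17293; β = (4·(-275899) − 663·(-651))/674427 = -51691/51879.

α = 2.399, β = -0.996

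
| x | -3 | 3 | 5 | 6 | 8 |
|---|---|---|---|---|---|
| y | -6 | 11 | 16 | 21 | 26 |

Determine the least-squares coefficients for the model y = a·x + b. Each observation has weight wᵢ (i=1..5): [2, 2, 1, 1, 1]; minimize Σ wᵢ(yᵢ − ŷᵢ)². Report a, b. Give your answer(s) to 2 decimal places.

a = 2.90, b = 2.54

Forming AᵀWA = [[161, 19]; [19, 7]] and AᵀWy = [516, 73]ᵀ gives AᵀWA·[a, b]ᵀ = AᵀWy.
Determinant 161·7 − 19² = 766.
a = (516·7 − 19·73)/766 = 2225/766; b = (161·73 − 19·516)/766 = 1949/766.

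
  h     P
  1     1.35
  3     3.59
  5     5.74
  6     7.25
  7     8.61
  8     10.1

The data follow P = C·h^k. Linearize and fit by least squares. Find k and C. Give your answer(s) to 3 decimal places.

k = 0.958, C = 1.306

With ln Pᵢ as the transformed response and ln hᵢ as the regressor:
Σln h = 8.5252, Σ(ln h)² = 15.1183, Σln P = 9.7722, Σln h·ln P = 16.7643.
Equations: 15.1183·k + 8.5252·ln C = 16.7643;  8.5252·k + 6·ln C = 9.7722.
Δ = 15.1183·6 − (8.5252)² = 18.0313; k = (16.7643·6 − 8.5252·9.7722)/18.0313 = 0.95813, ln C = (15.1183·9.7722 − 8.5252·16.7643)/18.0313 = 0.26733, so C = exp(0.26733) = 1.30648.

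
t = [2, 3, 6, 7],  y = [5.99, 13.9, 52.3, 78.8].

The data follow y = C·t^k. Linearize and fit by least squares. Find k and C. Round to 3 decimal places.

k = 2.018, C = 1.487

Linearized form: ln y = k·ln t + ln C. From the 4 transformed points,
Σln t = 5.5294, Σ(ln t)² = 8.6844, Σln y = 12.7459, Σln t·ln y = 19.7198.
Normal system: [[8.6844, 5.5294]; [5.5294, 4]]·[k, ln C]ᵀ = [19.7198, 12.7459]ᵀ.
Slope k = (n·Σln t·ln y − Σln t·Σln y)/(n·Σ(ln t)² − (Σln t)²) = (4·19.7198 − 5.5294·12.7459)/4.1629 = 2.01826; ln C = (Σln y − k·Σln t)/n = 0.39651, so C = exp(0.39651) = 1.48663.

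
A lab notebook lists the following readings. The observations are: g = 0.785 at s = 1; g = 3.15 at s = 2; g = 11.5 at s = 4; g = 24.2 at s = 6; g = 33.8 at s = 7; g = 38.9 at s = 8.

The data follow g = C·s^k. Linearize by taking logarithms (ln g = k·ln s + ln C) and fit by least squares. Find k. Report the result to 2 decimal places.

k = 1.89

With ln gᵢ as the transformed response and ln sᵢ as the regressor:
Sums: Σln s = 7.8966, Σ(ln s)² = 13.7233, Σln g = 13.7155, Σln s·ln g = 24.3536.
Normal system: [[13.7233, 7.8966]; [7.8966, 6]]·[k, ln C]ᵀ = [24.3536, 13.7155]ᵀ.
Solving (det = 19.9843): k = 1.89232, ln C = -0.20455.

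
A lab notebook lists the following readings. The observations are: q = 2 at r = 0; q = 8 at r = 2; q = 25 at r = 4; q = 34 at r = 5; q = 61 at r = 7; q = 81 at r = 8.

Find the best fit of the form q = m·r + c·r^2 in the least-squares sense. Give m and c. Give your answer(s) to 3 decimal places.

m = 1.894, c = 1.009

From the data, Σr·r = 158, Σr·r^2 = 1052, Σr^2·r^2 = 7394.
Moment sums: Σr·q = 1361, Σr^2·q = 9455.
Normal equations: [[158, 1052]; [1052, 7394]]·[m, c]ᵀ = [1361, 9455]ᵀ.
Eliminating c: 7394·(row 1) − 1052·(row 2) gives 61548·m = 7394·1361 − 1052·9455 = 116574, so m = 19429/10258.
Then c = (9455 − 1052·(19429/10258))/7394 = 10353/10258.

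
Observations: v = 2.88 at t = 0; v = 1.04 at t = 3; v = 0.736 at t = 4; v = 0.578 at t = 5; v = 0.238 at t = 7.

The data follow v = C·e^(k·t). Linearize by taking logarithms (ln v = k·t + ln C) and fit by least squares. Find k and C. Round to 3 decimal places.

k = -0.349, C = 2.971

Let Y = ln v. Fitting Y = k·t + ln C by least squares:
XᵀX = [[99.0000, 19.0000]; [19.0000, 5]], rhs = [-13.8977, -1.1932]ᵀ  (here Σt = 19.0000, Σ(t)² = 99.0000, Σln v = -1.1932, Σt·ln v = -13.8977).
Solving (det = 134.0000): k = -0.34939, ln C = 1.08905, so C = exp(1.08905) = 2.97144.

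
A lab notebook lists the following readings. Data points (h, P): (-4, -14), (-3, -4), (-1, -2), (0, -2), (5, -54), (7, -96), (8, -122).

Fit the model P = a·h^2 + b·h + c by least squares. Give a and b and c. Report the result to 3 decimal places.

a = -1.476, b = -3.127, c = -2.068

From the data, Σh^2·h^2 = 7460, Σh^2·h = 888, Σh^2 = 164, Σh·h = 164, Σh = 12, Σ1 = 7.
Right-hand side: Σh^2·P = -14124, Σh·P = -1848, ΣP = -294.
Inverting the 3×3 Gram matrix, [a, b, c]ᵀ = [-97227/65891, -206058/65891, -19470/9413]ᵀ.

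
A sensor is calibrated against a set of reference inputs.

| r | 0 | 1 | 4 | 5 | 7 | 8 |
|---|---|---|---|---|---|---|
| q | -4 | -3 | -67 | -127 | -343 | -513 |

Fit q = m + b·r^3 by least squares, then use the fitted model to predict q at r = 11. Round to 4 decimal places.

q̂ = -1326.9688

With design matrix M, MᵀM = [[6, 1045]; [1045, 399515]] and Mᵀq = [-1057, -400471]ᵀ.
Δ = 6·399515 − 1045² = 1305065.
m = ((-1057)·399515 − 1045·(-400471))/1305065 = -759032/261013; b = (6·(-400471) − 1045·(-1057))/1305065 = -1298261/1305065.
At r = 11: q̂ = (-759032/261013)·(1) + (-1298261/1305065)·(1331) = -1731780551/1305065.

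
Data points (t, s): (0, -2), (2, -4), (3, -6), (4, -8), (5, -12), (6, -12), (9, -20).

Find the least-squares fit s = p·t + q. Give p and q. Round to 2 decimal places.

Sums needed: Σt·t = 171, Σt = 29, Σ1 = 7.
For Mᵀs: Σt·s = -370, Σs = -64.
Δ = 171·7 − 29² = 356.
p = ((-370)·7 − 29·(-64))/356 = -367/178; q = (171·(-64) − 29·(-370))/356 = -107/178.

p = -2.06, q = -0.60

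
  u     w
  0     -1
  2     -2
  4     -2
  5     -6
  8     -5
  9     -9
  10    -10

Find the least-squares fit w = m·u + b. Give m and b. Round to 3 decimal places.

The normal equations are: 290·m + 38·b = -263;  38·m + 7·b = -35.
(Σu·u = 290, Σu = 38, Σ1 = 7, Σu·w = -263, Σw = -35.)
Δ = 290·7 − 38² = 586.
m = ((-263)·7 − 38·(-35))/586 = -511/586; b = (290·(-35) − 38·(-263))/586 = -78/293.

m = -0.872, b = -0.266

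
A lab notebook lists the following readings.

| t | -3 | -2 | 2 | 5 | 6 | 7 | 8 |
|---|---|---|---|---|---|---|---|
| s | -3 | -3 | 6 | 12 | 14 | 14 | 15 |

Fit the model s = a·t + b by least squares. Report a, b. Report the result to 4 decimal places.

a = 1.8045, b = 1.9282

Normal-equation sums: Σt·t = 191, Σt = 23, Σ1 = 7.
And Σt·s = 389, Σs = 55.
MᵀM·[a, b]ᵀ = Mᵀs becomes [[191, 23]; [23, 7]]·[a, b]ᵀ = [389, 55]ᵀ.
Eliminating b: 7·(row 1) − 23·(row 2) gives 808·a = 7·389 − 23·55 = 1458, so a = 729/404.
Then b = (55 − 23·(729/404))/7 = 779/404.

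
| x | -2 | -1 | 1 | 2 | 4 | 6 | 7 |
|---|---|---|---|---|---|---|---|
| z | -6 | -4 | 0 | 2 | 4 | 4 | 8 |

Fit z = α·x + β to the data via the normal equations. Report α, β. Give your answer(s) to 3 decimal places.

α = 1.385, β = -2.221

From the data, Σx·x = 111, Σx = 17, Σ1 = 7.
For Mᵀz: Σx·z = 116, Σz = 8.
Δ = 111·7 − 17² = 488.
α = (116·7 − 17·8)/488 = 169/122; β = (111·8 − 17·116)/488 = -271/122.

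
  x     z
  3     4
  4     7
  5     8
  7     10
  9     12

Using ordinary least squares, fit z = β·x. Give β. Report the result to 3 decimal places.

Forming MᵀM = [[180]] and Mᵀz = [258]ᵀ gives MᵀM·[β]ᵀ = Mᵀz.
Hence β = 258 / 180 ≈ 1.43333.

β = 1.433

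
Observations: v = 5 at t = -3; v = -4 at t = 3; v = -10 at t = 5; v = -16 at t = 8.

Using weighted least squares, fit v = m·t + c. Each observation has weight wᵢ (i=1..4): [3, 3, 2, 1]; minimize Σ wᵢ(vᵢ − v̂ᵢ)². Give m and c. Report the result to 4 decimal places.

m = -1.8409, c = 0.0152

Normal-equation sums: Σwᵢ·t·t = 168, Σwᵢ·t = 18, Σwᵢ·1 = 9.
Moment sums: Σwᵢ·t·v = -309, Σwᵢ·v = -33.
Determinant 168·9 − 18² = 1188.
m = ((-309)·9 − 18·(-33))/1188 = -81/44; c = (168·(-33) − 18·(-309))/1188 = 1/66.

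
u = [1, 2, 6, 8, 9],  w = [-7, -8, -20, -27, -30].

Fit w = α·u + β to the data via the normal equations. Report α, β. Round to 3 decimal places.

Compute the Gram sums: Σu·u = 186, Σu = 26, Σ1 = 5.
Right-hand side: Σu·w = -629, Σw = -92.
XᵀX·[α, β]ᵀ = Xᵀw becomes [[186, 26]; [26, 5]]·[α, β]ᵀ = [-629, -92]ᵀ.
Δ = 186·5 − 26² = 254.
α = ((-629)·5 − 26·(-92))/254 = -753/254; β = (186·(-92) − 26·(-629))/254 = -379/127.

α = -2.965, β = -2.984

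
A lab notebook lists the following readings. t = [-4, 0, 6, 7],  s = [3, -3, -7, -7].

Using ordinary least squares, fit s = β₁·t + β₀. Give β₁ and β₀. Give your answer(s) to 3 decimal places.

From the data, Σt·t = 101, Σt = 9, Σ1 = 4.
For Xᵀs: Σt·s = -103, Σs = -14.
Δ = 101·4 − 9² = 323.
β₁ = ((-103)·4 − 9·(-14))/323 = -286/323; β₀ = (101·(-14) − 9·(-103))/323 = -487/323.

β₁ = -0.885, β₀ = -1.508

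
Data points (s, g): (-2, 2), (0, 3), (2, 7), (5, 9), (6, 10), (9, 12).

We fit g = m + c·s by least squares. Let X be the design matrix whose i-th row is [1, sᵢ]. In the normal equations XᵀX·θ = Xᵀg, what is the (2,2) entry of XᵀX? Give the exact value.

150

Row 2 ↔ basis s, column 2 ↔ basis s, so (XᵀX)_{2,2} = Σᵢ (s)·(s) = (-2)·(-2) + (0)·(0) + (2)·(2) + (5)·(5) + (6)·(6) + (9)·(9) = 150.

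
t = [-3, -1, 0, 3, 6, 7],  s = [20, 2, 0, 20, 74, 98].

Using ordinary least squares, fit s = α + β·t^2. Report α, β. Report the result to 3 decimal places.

Forming MᵀM = [[6, 104]; [104, 3860]] and Mᵀs = [214, 7828]ᵀ gives MᵀM·[α, β]ᵀ = Mᵀs.
Determinant 6·3860 − 104² = 12344.
α = (214·3860 − 104·7828)/12344 = 1491/1543; β = (6·7828 − 104·214)/12344 = 3089/1543.

α = 0.966, β = 2.002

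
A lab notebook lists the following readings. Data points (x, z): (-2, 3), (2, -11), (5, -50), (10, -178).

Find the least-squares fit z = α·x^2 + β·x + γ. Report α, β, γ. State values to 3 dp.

α = -1.479, β = -3.214, γ = 2.235

From the data, Σx^2·x^2 = 10657, Σx^2·x = 1125, Σx^2 = 133, Σx·x = 133, Σx = 15, Σ1 = 4.
Right-hand side: Σx^2·z = -19082, Σx·z = -2058, Σz = -236.
Normal equations: [[10657, 1125, 133]; [1125, 133, 15]; [133, 15, 4]]·[α, β, γ]ᵀ = [-19082, -2058, -236]ᵀ.
Inverting the 3×3 Gram matrix, [α, β, γ]ᵀ = [-42565/28776, -30827/9592, 2923/1308]ᵀ.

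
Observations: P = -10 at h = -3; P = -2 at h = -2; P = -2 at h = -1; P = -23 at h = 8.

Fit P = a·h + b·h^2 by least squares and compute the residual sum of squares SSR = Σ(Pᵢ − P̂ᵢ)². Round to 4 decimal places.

SSR = 9.1984

The normal equations are: 78·a + 476·b = -148;  476·a + 4194·b = -1572.
(Σh·h = 78, Σh·h^2 = 476, Σh^2·h^2 = 4194, Σh·P = -148, Σh^2·P = -1572.)
Eliminating b: 4194·(row 1) − 476·(row 2) gives 100556·a = 4194·(-148) − 476·(-1572) = 127560, so a = 31890/25139.
Then b = ((-1572) − 476·(31890/25139))/4194 = -13042/25139.
Residuals: -38342/25139, 65670/25139, -5346/25139, 1371/25139; SSR = 231239/25139.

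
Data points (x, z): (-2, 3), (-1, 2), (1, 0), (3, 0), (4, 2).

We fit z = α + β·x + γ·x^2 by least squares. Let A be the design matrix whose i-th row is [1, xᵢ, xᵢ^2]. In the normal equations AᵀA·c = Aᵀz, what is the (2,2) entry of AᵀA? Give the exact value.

31

Row 2 ↔ basis x, column 2 ↔ basis x, so (AᵀA)_{2,2} = Σᵢ (x)·(x) = (-2)·(-2) + (-1)·(-1) + (1)·(1) + (3)·(3) + (4)·(4) = 31.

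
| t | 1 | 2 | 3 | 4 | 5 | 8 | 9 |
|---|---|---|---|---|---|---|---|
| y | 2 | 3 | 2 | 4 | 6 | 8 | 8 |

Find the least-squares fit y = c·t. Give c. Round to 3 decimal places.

Setting ∂/∂c … = 0 gives: 200·c = 196.
Hence c = 196 / 200 ≈ 0.98.

c = 0.980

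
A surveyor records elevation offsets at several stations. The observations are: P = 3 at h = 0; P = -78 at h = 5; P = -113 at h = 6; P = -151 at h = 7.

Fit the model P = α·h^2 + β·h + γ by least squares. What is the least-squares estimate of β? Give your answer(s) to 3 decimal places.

MᵀM·[α, β, γ]ᵀ = MᵀP reads: 4322·α + 684·β + 110·γ = -13417;  684·α + 110·β + 18·γ = -2125;  110·α + 18·β + 4·γ = -339.
Inverting the 3×3 Gram matrix, [α, β, γ]ᵀ = [-5435/1892, -3691/1892, 5725/1892]ᵀ.

β = -1.951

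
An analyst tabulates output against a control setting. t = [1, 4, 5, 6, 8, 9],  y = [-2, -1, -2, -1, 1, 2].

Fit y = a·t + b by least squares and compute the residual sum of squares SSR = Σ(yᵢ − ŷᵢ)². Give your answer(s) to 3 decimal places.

SSR = 3.373

The normal system MᵀM·[a, b]ᵀ = Mᵀy is [[223, 33]; [33, 6]]·[a, b]ᵀ = [4, -3]ᵀ.
Eliminating b: 6·(row 1) − 33·(row 2) gives 249·a = 6·4 − 33·(-3) = 123, so a = 41/83.
Then b = ((-3) − 33·(41/83))/6 = -267/83.
Residuals: 60/83, 20/83, -104/83, -62/83, 22/83, 64/83; SSR = 280/83.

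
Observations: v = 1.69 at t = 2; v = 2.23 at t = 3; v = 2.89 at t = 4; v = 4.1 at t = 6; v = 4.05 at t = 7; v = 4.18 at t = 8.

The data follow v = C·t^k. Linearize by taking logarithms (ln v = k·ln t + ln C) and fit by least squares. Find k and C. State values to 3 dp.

k = 0.695, C = 1.065

Let Y = ln v. Fitting Y = k·ln t + ln C by least squares:
Over the data: Σln t = 8.9952, Σ(ln t)² = 14.9303, Σln v = 6.6280, Σln t·ln v = 10.9402.
Normal system: [[14.9303, 8.9952]; [8.9952, 6]]·[k, ln C]ᵀ = [10.9402, 6.6280]ᵀ.
Δ = 14.9303·6 − (8.9952)² = 8.6686; k = (10.9402·6 − 8.9952·6.6280)/8.6686 = 0.69460, ln C = (14.9303·6.6280 − 8.9952·10.9402)/8.6686 = 0.06333, so C = exp(0.06333) = 1.06537.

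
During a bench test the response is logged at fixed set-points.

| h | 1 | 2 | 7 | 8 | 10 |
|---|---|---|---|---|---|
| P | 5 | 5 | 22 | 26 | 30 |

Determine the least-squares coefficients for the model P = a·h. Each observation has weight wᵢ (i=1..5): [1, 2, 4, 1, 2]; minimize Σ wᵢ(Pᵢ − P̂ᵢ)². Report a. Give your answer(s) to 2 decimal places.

Normal-equation sums: Σwᵢ·h·h = 469.
And Σwᵢ·h·P = 1449.
XᵀWX·[a]ᵀ = XᵀWP becomes [[469]]·[a]ᵀ = [1449]ᵀ.
a = 1449/469 = 3.08955.

a = 3.09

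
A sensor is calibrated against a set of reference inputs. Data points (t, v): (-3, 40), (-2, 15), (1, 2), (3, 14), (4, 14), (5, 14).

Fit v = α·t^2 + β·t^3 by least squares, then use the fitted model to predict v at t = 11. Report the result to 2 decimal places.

v̂ = -287.60

The normal equations are: 1060·α + 4118·β = 1122;  4118·α + 21244·β = 1826.
(Σt^2·t^2 = 1060, Σt^2·t^3 = 4118, Σt^3·t^3 = 21244, Σt^2·v = 1122, Σt^3·v = 1826.)
Determinant 1060·21244 − 4118² = 5560716.
α = (1122·21244 − 4118·1826)/5560716 = 582725/198597; β = (1060·1826 − 4118·1122)/5560716 = -95887/198597.
At t = 11: v̂ = (582725/198597)·(121) + (-95887/198597)·(1331) = -19038624/66199.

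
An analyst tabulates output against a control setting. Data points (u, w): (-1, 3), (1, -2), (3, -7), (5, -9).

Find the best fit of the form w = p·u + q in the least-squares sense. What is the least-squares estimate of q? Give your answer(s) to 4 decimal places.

q = 0.3500

MᵀM·[p, q]ᵀ = Mᵀw reads: 36·p + 8·q = -71;  8·p + 4·q = -15.
(Σu·u = 36, Σu = 8, Σ1 = 4, Σu·w = -71, Σw = -15.)
Δ = 36·4 − 8² = 80.
p = ((-71)·4 − 8·(-15))/80 = -41/20; q = (36·(-15) − 8·(-71))/80 = 7/20.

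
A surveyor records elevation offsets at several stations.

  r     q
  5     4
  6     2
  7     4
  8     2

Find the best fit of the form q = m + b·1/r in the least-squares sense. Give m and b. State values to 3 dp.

m = 0.427, b = 16.221

The normal system XᵀX·[m, b]ᵀ = Xᵀq is [[4, 533/840]; [533/840, 73249/705600]]·[m, b]ᵀ = [12, 821/420]ᵀ.
Eliminating b: (73249/705600)·(row 1) − (533/840)·(row 2) gives (2969/235200)·m = (73249/705600)·12 − (533/840)·(821/420) = 1901/352800, so m = 3802/8907.
Then b = ((821/420) − (533/840)·(3802/8907))/(73249/705600) = 48160/2969.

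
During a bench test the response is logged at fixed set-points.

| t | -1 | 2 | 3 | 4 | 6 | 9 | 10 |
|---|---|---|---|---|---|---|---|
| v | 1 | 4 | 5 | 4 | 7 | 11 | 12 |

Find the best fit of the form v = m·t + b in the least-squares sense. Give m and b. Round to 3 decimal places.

m = 1.002, b = 1.564

XᵀX·[m, b]ᵀ = Xᵀv reads: 247·m + 33·b = 299;  33·m + 7·b = 44.
(Σt·t = 247, Σt = 33, Σ1 = 7, Σt·v = 299, Σv = 44.)
Δ = 247·7 − 33² = 640.
m = (299·7 − 33·44)/640 = 641/640; b = (247·44 − 33·299)/640 = 1001/640.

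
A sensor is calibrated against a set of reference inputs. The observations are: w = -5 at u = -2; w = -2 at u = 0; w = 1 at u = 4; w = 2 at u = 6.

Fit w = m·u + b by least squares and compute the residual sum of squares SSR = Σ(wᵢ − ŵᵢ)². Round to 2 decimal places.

Entries of AᵀA: Σu·u = 56, Σu = 8, Σ1 = 4.
And Σu·w = 26, Σw = -4.
Normal equations: [[56, 8]; [8, 4]]·[m, b]ᵀ = [26, -4]ᵀ.
Eliminating b: 4·(row 1) − 8·(row 2) gives 160·m = 4·26 − 8·(-4) = 136, so m = 17/20.
Then b = ((-4) − 8·(17/20))/4 = -27/10.
Residuals: -3/5, 7/10, 3/10, -2/5; SSR = 11/10.

SSR = 1.10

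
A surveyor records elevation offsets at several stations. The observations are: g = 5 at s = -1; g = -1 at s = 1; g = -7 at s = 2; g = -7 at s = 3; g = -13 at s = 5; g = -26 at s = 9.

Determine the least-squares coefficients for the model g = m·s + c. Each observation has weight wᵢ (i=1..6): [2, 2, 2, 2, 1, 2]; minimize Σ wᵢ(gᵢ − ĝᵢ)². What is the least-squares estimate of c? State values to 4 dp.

From the data, Σwᵢ·s·s = 217, Σwᵢ·s = 33, Σwᵢ·1 = 11.
For XᵀWg: Σwᵢ·s·g = -615, Σwᵢ·g = -85.
So XᵀWX·[m, c]ᵀ = XᵀWg: [[217, 33]; [33, 11]]·[m, c]ᵀ = [-615, -85]ᵀ.
Eliminating c: 11·(row 1) − 33·(row 2) gives 1298·m = 11·(-615) − 33·(-85) = -3960, so m = -180/59.
Then c = ((-85) − 33·(-180/59))/11 = 925/649.

c = 1.4253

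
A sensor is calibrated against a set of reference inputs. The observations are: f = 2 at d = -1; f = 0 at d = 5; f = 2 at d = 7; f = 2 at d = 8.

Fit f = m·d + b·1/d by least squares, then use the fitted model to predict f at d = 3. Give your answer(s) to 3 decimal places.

Compute the Gram sums: Σd·d = 139, Σd·1/d = 4, Σ1/d·1/d = 84361/78400.
For Aᵀf: Σd·f = 28, Σ1/d·f = -41/28.
So AᵀA·[m, b]ᵀ = Aᵀf: [[139, 4]; [4, 84361/78400]]·[m, b]ᵀ = [28, -41/28]ᵀ.
det = 139·(84361/78400) − 4² = 10471779/78400.
m = (28·(84361/78400) − 4·(-41/28))/(10471779/78400) = 940436/3490593; b = (139·(-41/28) − 4·28)/(10471779/78400) = -8246000/3490593.
At d = 3: f̂ = (940436/3490593)·(3) + (-8246000/3490593)·(1/3) = 217924/10471779.

f̂ = 0.021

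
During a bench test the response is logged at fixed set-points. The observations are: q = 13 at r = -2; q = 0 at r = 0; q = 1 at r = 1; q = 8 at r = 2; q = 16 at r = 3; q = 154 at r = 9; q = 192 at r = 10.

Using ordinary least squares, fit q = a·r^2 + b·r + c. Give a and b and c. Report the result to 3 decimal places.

Sums needed: Σr^2·r^2 = 16675, Σr^2·r = 1757, Σr^2 = 199, Σr·r = 199, Σr = 23, Σ1 = 7.
And Σr^2·q = 31903, Σr·q = 3345, Σq = 384.
Normal equations: [[16675, 1757, 199]; [1757, 199, 23]; [199, 23, 7]]·[a, b, c]ᵀ = [31903, 3345, 384]ᵀ.
Inverting the 3×3 Gram matrix, [a, b, c]ᵀ = [37873/18534, -76993/55602, 36559/27801]ᵀ.

a = 2.043, b = -1.385, c = 1.315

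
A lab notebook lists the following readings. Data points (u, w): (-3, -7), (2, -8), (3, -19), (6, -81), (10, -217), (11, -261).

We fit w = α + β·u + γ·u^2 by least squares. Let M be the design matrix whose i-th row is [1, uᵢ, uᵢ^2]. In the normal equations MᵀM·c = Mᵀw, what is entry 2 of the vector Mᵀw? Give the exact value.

Entry 2 ↔ basis u, so (Mᵀw)_{2} = Σᵢ (u)·wᵢ = (-3)·(-7) + (2)·(-8) + (3)·(-19) + (6)·(-81) + (10)·(-217) + (11)·(-261) = -5579.

-5579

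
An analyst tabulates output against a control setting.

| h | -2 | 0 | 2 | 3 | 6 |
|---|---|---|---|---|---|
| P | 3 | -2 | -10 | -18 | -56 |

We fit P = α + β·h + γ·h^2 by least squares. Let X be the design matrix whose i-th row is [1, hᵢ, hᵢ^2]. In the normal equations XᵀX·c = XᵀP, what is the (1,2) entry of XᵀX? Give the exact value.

Row 1 ↔ basis 1, column 2 ↔ basis h, so (XᵀX)_{1,2} = Σᵢ h = (1)·(-2) + (1)·(0) + (1)·(2) + (1)·(3) + (1)·(6) = 9.

9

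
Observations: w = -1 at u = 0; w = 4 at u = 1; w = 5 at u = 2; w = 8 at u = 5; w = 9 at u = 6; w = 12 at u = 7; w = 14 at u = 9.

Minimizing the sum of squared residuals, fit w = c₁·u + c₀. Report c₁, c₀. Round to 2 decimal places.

Forming MᵀM = [[196, 30]; [30, 7]] and Mᵀw = [318, 51]ᵀ gives MᵀM·[c₁, c₀]ᵀ = Mᵀw.
Determinant 196·7 − 30² = 472.
c₁ = (318·7 − 30·51)/472 = 87/59; c₀ = (196·51 − 30·318)/472 = 57/59.

c₁ = 1.47, c₀ = 0.97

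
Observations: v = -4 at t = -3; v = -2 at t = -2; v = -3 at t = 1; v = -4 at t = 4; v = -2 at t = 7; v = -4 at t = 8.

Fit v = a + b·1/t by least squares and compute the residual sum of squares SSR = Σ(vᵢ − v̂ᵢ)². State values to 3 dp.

With design matrix A, AᵀA = [[6, 115/168]; [115/168, 41197/28224]] and Aᵀv = [-19, -103/42]ᵀ.
Determinant 6·(41197/28224) − (115/168)² = 233957/28224.
a = ((-19)·(41197/28224) − (115/168)·(-103/42))/(233957/28224) = -735363/233957; b = (6·(-103/42) − (115/168)·(-19))/(233957/28224) = -48216/233957.
Residuals: -216537/233957, 243341/233957, 81708/233957, -188411/233957, 274337/233957, -194438/233957; SSR = 1117064/233957.

SSR = 4.775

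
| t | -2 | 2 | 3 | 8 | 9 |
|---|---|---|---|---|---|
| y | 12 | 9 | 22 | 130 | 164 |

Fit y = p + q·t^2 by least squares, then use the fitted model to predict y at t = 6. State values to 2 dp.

The normal equations are: 5·p + 162·q = 337;  162·p + 10770·q = 21886.
(Σ1 = 5, Σt^2 = 162, Σt^2·t^2 = 10770, Σy = 337, Σt^2·y = 21886.)
Eliminating q: 10770·(row 1) − 162·(row 2) gives 27606·p = 10770·337 − 162·21886 = 83958, so p = 13993/4601.
Then q = (21886 − 162·(13993/4601))/10770 = 27418/13803.
At t = 6: ŷ = (13993/4601)·(1) + (27418/13803)·(36) = 343009/4601.

ŷ = 74.55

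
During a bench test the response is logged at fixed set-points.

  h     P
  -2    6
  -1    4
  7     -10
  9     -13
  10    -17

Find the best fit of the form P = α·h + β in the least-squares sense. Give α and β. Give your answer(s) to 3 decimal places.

The normal system AᵀA·[α, β]ᵀ = AᵀP is [[235, 23]; [23, 5]]·[α, β]ᵀ = [-373, -30]ᵀ.
Determinant 235·5 − 23² = 646.
α = ((-373)·5 − 23·(-30))/646 = -1175/646; β = (235·(-30) − 23·(-373))/646 = 1529/646.

α = -1.819, β = 2.367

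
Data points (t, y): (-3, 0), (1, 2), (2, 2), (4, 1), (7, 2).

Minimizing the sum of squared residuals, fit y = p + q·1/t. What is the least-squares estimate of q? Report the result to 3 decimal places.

q = 1.412

Sums needed: Σ1 = 5, Σ1/t = 131/84, Σ1/t·1/t = 10189/7056.
Moment sums: Σy = 7, Σ1/t·y = 99/28.
Determinant 5·(10189/7056) − (131/84)² = 4223/882.
p = (7·(10189/7056) − (131/84)·(99/28))/(4223/882) = 4052/4223; q = (5·(99/28) − (131/84)·7)/(4223/882) = 5964/4223.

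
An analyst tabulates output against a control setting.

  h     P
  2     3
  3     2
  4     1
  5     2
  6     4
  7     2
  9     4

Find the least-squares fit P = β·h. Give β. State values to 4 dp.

With design matrix X, XᵀX = [[220]] and XᵀP = [100]ᵀ.
β = 100/220 = 0.454545.

β = 0.4545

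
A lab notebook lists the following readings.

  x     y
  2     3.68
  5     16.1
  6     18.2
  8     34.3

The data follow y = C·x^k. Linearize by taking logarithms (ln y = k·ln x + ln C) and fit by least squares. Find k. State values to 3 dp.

With ln yᵢ as the transformed response and ln xᵢ as the regressor:
XᵀX = [[10.6052, 6.1738]; [6.1738, 4]], rhs = [17.9252, 10.5183]ᵀ  (here Σln x = 6.1738, Σ(ln x)² = 10.6052, Σln y = 10.5183, Σln x·ln y = 17.9252).
Slope k = (n·Σln x·ln y − Σln x·Σln y)/(n·Σ(ln x)² − (Σln x)²) = (4·17.9252 − 6.1738·10.5183)/4.3053 = 1.57091; ln C = (Σln y − k·Σln x)/n = 0.20496.

k = 1.571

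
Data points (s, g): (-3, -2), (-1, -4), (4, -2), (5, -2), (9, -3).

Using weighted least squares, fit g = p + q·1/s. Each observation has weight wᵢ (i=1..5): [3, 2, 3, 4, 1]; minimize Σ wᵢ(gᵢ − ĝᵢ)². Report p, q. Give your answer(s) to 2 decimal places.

p = -2.25, q = 1.32

Compute the Gram sums: Σwᵢ·1 = 13, Σwᵢ·1/s = -241/180, Σwᵢ·1/s·1/s = 87259/32400.
Moment sums: Σwᵢ·g = -31, Σwᵢ·1/s·g = 197/30.
AᵀWA·[p, q]ᵀ = AᵀWg becomes [[13, -241/180]; [-241/180, 87259/32400]]·[p, q]ᵀ = [-31, 197/30]ᵀ.
Eliminating q: (87259/32400)·(row 1) − (-241/180)·(row 2) gives (179381/5400)·p = (87259/32400)·(-31) − (-241/180)·(197/30) = -2420167/32400, so p = -2420167/1076286.
Then q = ((197/30) − (-241/180)·(-2420167/1076286))/(87259/32400) = 236850/179381.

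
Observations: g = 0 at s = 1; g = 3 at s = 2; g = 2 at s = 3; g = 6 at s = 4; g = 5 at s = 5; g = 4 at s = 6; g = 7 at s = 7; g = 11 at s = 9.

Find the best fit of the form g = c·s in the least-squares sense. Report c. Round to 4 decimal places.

Entries of XᵀX: Σs·s = 221.
Right-hand side: Σs·g = 233.
XᵀX·[c]ᵀ = Xᵀg becomes [[221]]·[c]ᵀ = [233]ᵀ.
Hence c = 233 / 221 ≈ 1.0543.

c = 1.0543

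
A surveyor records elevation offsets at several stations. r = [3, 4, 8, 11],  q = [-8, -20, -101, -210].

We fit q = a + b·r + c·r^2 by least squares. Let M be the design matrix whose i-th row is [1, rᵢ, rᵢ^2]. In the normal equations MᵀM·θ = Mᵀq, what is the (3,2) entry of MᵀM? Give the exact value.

Row 3 ↔ basis r^2, column 2 ↔ basis r, so (MᵀM)_{3,2} = Σᵢ (r^2)·(r) = (9)·(3) + (16)·(4) + (64)·(8) + (121)·(11) = 1934.

1934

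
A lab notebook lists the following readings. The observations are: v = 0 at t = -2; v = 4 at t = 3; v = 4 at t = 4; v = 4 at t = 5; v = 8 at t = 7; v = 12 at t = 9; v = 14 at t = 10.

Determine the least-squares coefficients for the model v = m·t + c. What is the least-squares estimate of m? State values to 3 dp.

The normal equations are: 284·m + 36·c = 352;  36·m + 7·c = 46.
(Σt·t = 284, Σt = 36, Σ1 = 7, Σt·v = 352, Σv = 46.)
det = 284·7 − 36² = 692.
m = (352·7 − 36·46)/692 = 202/173; c = (284·46 − 36·352)/692 = 98/173.

m = 1.168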